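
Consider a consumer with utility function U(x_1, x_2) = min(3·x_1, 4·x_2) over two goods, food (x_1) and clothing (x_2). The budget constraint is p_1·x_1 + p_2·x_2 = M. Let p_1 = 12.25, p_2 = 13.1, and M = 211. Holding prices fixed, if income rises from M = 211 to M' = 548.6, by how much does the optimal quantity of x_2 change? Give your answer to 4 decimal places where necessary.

Leontief preferences: the optimum is at the kink where x_1/4 = x_2/3, i.e. x_2 = (3/4)·x_1.
Budget: p_1·x_1 + p_2·(3/4)·x_1 = M, so (4·p_1 + 3·p_2)·x_1 = 4·M.
Demand: x_1*(p_1,p_2,M) = 4·M/(4·p_1 + 3·p_2), x_2* = 3·M/(4·p_1 + 3·p_2).
Here 4·12.25 + 3·13.1 = 88.3, giving x_2* = 7.1687.
At M' = 548.6: x_2* = 18.6387. Change: 18.6387 − 7.1687 = 11.47.

Δx_2* = 11.47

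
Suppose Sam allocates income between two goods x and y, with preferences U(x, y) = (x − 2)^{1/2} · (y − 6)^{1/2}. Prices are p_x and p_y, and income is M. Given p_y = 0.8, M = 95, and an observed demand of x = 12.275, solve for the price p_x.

p_x = 4

This is Cobb-Douglas in (x−2, y−6): tangency gives 0.5·p_y·(y−6) = 0.5·p_x·(x−2).
After buying the subsistence bundle (2, 6), a share 0.5 of the remaining income goes to x: x* = 2 + 0.5·(M − 2p_x − 6p_y)/p_x.
Set x* = 12.275 in the demand function and solve for p_x: p_x = 4.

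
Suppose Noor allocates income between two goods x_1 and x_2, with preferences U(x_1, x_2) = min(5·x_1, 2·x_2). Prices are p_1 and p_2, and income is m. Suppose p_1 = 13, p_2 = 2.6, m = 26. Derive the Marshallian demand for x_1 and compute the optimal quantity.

With perfect complements, no substitution: consume in ratio x_1:x_2 = 2:5.
Budget: p_1·x_1 + p_2·(5/2)·x_1 = m, so (2·p_1 + 5·p_2)·x_1 = 2·m.
Demand: x_1*(p_1,p_2,m) = 2·m/(2·p_1 + 5·p_2), x_2* = 5·m/(2·p_1 + 5·p_2).
Here 2·13 + 5·2.6 = 39, giving x_1* = 1.3333.

x_1* = 1.3333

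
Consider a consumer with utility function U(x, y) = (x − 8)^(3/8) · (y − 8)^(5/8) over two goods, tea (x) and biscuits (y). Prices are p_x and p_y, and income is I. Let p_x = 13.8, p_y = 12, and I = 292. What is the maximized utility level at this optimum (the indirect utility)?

V = 3.4932

This is Cobb-Douglas in (x−8, y−8): tangency gives 0.375·p_y·(y−8) = 0.625·p_x·(x−8).
After buying the subsistence bundle (8, 8), a share 0.375 of the remaining income goes to x: x* = 8 + 0.375·(I − 8p_x − 8p_y)/p_x.
Discretionary income = 292 − 8·13.8 − 8·12 = 85.6; x* = 8 + 0.375·85.6/13.8 = 10.3261; y* = 8 + 0.625·85.6/12 = 12.4583.
Utility at the optimum: U(10.3261, 12.4583) = 3.4932.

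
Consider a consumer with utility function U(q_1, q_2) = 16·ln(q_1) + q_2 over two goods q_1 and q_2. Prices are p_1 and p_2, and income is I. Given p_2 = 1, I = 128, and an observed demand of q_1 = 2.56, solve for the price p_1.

p_1 = 6.25

Set MRS = p_1/p_2: (16/q_1)/1 = p_1/p_2.
So q_1*(p_1,p_2) = 16·p_2/p_1, independent of income; and q_2* = (I − 16·p_2)/p_2.
Set q_1* = 2.56 in the demand function and solve for p_1: p_1 = 6.25.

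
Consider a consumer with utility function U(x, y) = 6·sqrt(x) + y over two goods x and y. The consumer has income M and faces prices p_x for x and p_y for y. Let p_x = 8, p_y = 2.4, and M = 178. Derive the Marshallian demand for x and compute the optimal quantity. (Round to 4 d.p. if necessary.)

x* = 0.81

MU_x = 3/√x, MU_y = 1. Tangency: 3/√x = p_x/p_y.
Solve: √x = 3·p_y/p_x, so x*(p_x,p_y) = (3·p_y/p_x)², and y* = (M − p_x·x*)/p_y.
Plugging in: x* = (3·2.4/8)² = 0.81.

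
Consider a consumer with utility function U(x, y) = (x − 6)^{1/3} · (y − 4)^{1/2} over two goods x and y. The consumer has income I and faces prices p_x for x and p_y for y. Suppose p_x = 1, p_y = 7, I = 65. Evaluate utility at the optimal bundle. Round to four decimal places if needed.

V = 3.773

MRS = (2/3)·(y−4)/(x−6). Tangency with p_x/p_y gives y−4 = (3/2)·(p_x/p_y)·(x−6).
Substituting into the budget: x* = 6 + 0.4·(I − 6·p_x − 4·p_y)/p_x, and y* = 4 + 0.6·(…)/p_y.
Discretionary income = 65 − 6·1 − 4·7 = 31; x* = 6 + 0.4·31/1 = 18.4; y* = 4 + 0.6·31/7 = 6.6571.
Utility at the optimum: U(18.4, 6.6571) = 3.773.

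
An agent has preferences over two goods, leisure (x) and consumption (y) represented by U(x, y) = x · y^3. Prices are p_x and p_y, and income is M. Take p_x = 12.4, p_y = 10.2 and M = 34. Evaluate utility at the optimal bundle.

Tangency: MRS = (1/3)·y/x = p_x/p_y.
So p_y·y = 3·p_x·x; combined with the budget, a share 0.25 of income goes to x.
Demand: x*(p_x,p_y,M) = 0.25·M/p_x and y* = 0.75·M/p_y.
At p_x=12.4, p_y=10.2, M=34: x* = 0.25·34/12.4 = 0.6855, y* = 2.5.
Utility at the optimum: U(0.6855, 2.5) = 10.7107.

V = 10.7107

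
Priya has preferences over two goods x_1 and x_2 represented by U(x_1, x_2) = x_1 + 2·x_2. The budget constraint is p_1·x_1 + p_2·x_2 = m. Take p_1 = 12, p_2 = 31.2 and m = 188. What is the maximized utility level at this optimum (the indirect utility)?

V = 15.6667

Perfect substitutes: compare marginal utility per dollar. 1/p_1 vs 2/p_2 → 0.0833 vs 0.0641.
x_1 gives more utility per dollar, so spend all income on x_1: x_1* = m/p_1, x_2* = 0.
Numerically: x_1* = 15.6667, x_2* = 0.
Utility at the optimum: U(15.6667, 0) = 15.6667.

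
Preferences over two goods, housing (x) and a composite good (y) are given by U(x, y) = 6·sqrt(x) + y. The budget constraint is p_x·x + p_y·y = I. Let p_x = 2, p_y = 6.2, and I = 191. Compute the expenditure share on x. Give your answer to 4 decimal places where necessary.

Plugging in: x* = (3·6.2/2)² = 86.49, y* = 2.9065.
Expenditure on x: 2·86.49 = 172.98; share = 0.9057.

share on x = 0.9057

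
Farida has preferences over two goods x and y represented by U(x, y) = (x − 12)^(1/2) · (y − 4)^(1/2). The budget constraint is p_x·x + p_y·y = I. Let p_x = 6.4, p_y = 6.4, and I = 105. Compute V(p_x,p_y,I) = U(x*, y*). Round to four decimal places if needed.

V = 0.2031

After buying the subsistence bundle (12, 4), a share 0.5 of the remaining income goes to x: x* = 12 + 0.5·(I − 12p_x − 4p_y)/p_x.
Discretionary income = 105 − 12·6.4 − 4·6.4 = 2.6; x* = 12 + 0.5·2.6/6.4 = 12.2031; y* = 4 + 0.5·2.6/6.4 = 4.2031.
Utility at the optimum: U(12.2031, 4.2031) = 0.2031.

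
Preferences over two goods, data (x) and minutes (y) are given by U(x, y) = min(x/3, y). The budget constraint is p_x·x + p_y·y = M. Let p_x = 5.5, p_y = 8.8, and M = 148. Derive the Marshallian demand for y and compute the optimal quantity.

With perfect complements, no substitution: consume in ratio x:y = 3:1.
Budget: p_x·x + p_y·(1/3)·x = M, so (3·p_x + p_y)·x = 3·M.
Demand: x*(p_x,p_y,M) = 3·M/(3·p_x + p_y), y* = M/(3·p_x + p_y).
Here 3·5.5 + 8.8 = 25.3, giving y* = 5.8498.

y* = 5.8498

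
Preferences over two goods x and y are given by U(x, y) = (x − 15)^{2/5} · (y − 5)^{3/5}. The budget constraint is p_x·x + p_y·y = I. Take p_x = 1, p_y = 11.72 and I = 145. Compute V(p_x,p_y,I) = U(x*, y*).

V = 8.3187

MRS = (2/3)·(y−5)/(x−15). Tangency with p_x/p_y gives y−5 = (3/2)·(p_x/p_y)·(x−15).
After buying the subsistence bundle (15, 5), a share 0.4 of the remaining income goes to x: x* = 15 + 0.4·(I − 15p_x − 5p_y)/p_x.
Discretionary income = 145 − 15·1 − 5·11.72 = 71.4; x* = 15 + 0.4·71.4/1 = 43.56; y* = 5 + 0.6·71.4/11.72 = 8.6553.
Utility at the optimum: U(43.56, 8.6553) = 8.3187.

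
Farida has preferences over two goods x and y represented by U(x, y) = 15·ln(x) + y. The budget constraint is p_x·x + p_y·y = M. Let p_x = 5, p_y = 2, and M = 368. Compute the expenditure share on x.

Set MRS = p_x/p_y: (15/x)/1 = p_x/p_y.
So x*(p_x,p_y) = 15·p_y/p_x, independent of income; and y* = (M − 15·p_y)/p_y.
At the given prices: x* = 15·2/5 = 6, and y* = 169.
Expenditure on x: 5·6 = 30; share = 0.0815.

share on x = 0.0815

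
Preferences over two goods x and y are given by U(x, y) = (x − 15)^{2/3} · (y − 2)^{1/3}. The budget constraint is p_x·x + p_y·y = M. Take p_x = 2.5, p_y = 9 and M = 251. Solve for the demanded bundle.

MRS = 2·(y−2)/(x−15). Tangency with p_x/p_y gives y−2 = (1/2)·(p_x/p_y)·(x−15).
After buying the subsistence bundle (15, 2), a share 2/3 of the remaining income goes to x: x* = 15 + 2/3·(M − 15p_x − 2p_y)/p_x.
Discretionary income = 251 − 15·2.5 − 2·9 = 195.5; x* = 15 + 2/3·195.5/2.5 = 67.1333; y* = 2 + 1/3·195.5/9 = 9.2407.

x* = 67.1333, y* = 9.2407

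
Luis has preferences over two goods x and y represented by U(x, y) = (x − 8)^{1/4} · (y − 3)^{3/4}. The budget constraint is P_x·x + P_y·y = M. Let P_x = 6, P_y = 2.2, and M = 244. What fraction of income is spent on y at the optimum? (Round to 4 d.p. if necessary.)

share on y = 0.6092

This is Cobb-Douglas in (x−8, y−3): tangency gives 0.25·P_y·(y−3) = 0.75·P_x·(x−8).
Substituting into the budget: x* = 8 + 0.25·(M − 8·P_x − 3·P_y)/P_x, and y* = 3 + 0.75·(…)/P_y.
Discretionary income = 244 − 8·6 − 3·2.2 = 189.4; x* = 8 + 0.25·189.4/6 = 15.8917; y* = 3 + 0.75·189.4/2.2 = 67.5682.
Expenditure on y: 2.2·67.5682 = 148.65; share = 0.6092.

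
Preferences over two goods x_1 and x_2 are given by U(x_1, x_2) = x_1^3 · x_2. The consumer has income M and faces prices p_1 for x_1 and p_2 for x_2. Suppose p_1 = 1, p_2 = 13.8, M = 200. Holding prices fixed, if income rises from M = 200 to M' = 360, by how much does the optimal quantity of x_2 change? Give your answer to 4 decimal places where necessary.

Tangency: MRS = 3·x_2/x_1 = p_1/p_2.
So 3·p_2·x_2 = p_1·x_1; combined with the budget, a share 0.75 of income goes to x_1.
Demand: x_1*(p_1,p_2,M) = 0.75·M/p_1 and x_2* = 0.25·M/p_2.
At p_1=1, p_2=13.8, M=200: x_2* = 0.25·200/13.8 = 3.6232.
At M' = 360: x_2* = 6.5217. Change: 6.5217 − 3.6232 = 2.8986.

Δx_2* = 2.8986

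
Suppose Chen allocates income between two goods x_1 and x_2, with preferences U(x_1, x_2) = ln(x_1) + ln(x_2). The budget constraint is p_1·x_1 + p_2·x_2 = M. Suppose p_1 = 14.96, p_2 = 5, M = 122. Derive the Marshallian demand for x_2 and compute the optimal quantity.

x_2* = 12.2

Demand: x_1*(p_1,p_2,M) = 0.5·M/p_1 and x_2* = 0.5·M/p_2.
At p_1=14.96, p_2=5, M=122: x_2* = 0.5·122/5 = 12.2.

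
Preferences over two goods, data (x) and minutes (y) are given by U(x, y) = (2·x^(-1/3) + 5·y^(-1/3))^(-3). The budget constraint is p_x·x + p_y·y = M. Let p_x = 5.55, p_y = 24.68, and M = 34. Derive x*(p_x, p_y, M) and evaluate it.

x* = 1.576

MU_x ∝ 2·x^(-4/3), MU_y ∝ 5·y^(-4/3), so MRS = (2/5)·(y/x)^(4/3) = p_x/p_y.
Hence y/x = ((5/2)·p_x/p_y)^(1/(4/3)), i.e. raised to the 0.75 power.
With the ratio pinned down, the budget gives x* = M/(p_x + p_y·(y/x)) and y* = (y/x)·x*.
Numerically y/x = 0.649256, so x* = 34/(5.55 + 24.68·0.649256) = 1.576.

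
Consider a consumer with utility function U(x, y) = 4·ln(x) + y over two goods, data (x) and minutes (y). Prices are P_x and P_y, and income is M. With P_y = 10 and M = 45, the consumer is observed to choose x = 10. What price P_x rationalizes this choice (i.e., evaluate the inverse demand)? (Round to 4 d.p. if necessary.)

P_x = 4

MU_x = 4/x, MU_y = 1. Tangency: 4/x = P_x/P_y.
So x*(P_x,P_y) = 4·P_y/P_x, independent of income; and y* = (M − 4·P_y)/P_y.
Set x* = 10 in the demand function and solve for P_x: P_x = 4.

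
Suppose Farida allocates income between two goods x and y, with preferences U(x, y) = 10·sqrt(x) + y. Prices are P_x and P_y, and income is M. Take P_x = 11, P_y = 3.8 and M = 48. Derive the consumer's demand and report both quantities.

Solve: √x = 5·P_y/P_x, so x*(P_x,P_y) = (5·P_y/P_x)², and y* = (M − P_x·x*)/P_y.
Plugging in: x* = (5·3.8/11)² = 2.9835, y* = 3.9952.

x* = 2.9835, y* = 3.9952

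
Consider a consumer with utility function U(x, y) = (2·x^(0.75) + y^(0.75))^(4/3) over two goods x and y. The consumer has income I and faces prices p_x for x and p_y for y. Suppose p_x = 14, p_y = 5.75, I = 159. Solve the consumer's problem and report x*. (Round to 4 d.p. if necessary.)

Substitute y = (y/x)·x into the budget: x* = I/(p_x + p_y·(y/x)).
Numerically y/x = 2.196447, so x* = 159/(14 + 5.75·2.196447) = 5.9708.

x* = 5.9708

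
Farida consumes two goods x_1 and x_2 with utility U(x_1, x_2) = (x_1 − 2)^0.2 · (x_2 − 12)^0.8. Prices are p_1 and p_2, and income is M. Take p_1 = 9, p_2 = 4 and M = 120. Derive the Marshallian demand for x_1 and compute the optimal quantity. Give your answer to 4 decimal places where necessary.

x_1* = 3.2

This is Cobb-Douglas in (x_1−2, x_2−12): tangency gives 0.2·p_2·(x_2−12) = 0.8·p_1·(x_1−2).
After buying the subsistence bundle (2, 12), a share 0.2 of the remaining income goes to x_1: x_1* = 2 + 0.2·(M − 2p_1 − 12p_2)/p_1.
Discretionary income = 120 − 2·9 − 12·4 = 54; x_1* = 2 + 0.2·54/9 = 3.2.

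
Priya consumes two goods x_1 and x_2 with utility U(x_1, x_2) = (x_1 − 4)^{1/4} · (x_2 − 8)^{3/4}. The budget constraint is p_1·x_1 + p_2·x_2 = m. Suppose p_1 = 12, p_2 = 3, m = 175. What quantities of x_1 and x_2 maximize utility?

x_1* = 6.1458, x_2* = 33.75

MRS = (1/3)·(x_2−8)/(x_1−4). Tangency with p_1/p_2 gives x_2−8 = 3·(p_1/p_2)·(x_1−4).
Substituting into the budget: x_1* = 4 + 0.25·(m − 4·p_1 − 8·p_2)/p_1, and x_2* = 8 + 0.75·(…)/p_2.
Discretionary income = 175 − 4·12 − 8·3 = 103; x_1* = 4 + 0.25·103/12 = 6.1458; x_2* = 8 + 0.75·103/3 = 33.75.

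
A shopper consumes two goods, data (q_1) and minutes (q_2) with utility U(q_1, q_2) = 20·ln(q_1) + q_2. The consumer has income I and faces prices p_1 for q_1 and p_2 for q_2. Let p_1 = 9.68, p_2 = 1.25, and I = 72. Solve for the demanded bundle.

q_1* = 2.5826, q_2* = 37.6

MU_q_1 = 20/q_1, MU_q_2 = 1. Tangency: 20/q_1 = p_1/p_2.
So q_1*(p_1,p_2) = 20·p_2/p_1, independent of income; and q_2* = (I − 20·p_2)/p_2.
At the given prices: q_1* = 20·1.25/9.68 = 2.5826, and q_2* = 37.6.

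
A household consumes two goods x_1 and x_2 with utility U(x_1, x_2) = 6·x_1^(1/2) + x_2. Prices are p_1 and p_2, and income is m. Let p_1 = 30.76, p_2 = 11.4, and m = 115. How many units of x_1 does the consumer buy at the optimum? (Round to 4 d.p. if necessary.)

Set MRS = p_1/p_2: 3·x_1^(−1/2) = p_1/p_2.
Thus x_1* = (3·p_2/p_1)² — independent of m — with the rest of income spent on x_2.
Plugging in: x_1* = (3·11.4/30.76)² = 1.2362.

x_1* = 1.2362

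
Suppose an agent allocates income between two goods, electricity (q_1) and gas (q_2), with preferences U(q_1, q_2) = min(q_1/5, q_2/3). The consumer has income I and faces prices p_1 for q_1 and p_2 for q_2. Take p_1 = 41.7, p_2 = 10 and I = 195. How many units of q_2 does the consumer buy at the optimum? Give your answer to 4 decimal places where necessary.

q_2* = 2.4528

With perfect complements, no substitution: consume in ratio q_1:q_2 = 5:3.
Budget: p_1·q_1 + p_2·(3/5)·q_1 = I, so (5·p_1 + 3·p_2)·q_1 = 5·I.
Demand: q_1*(p_1,p_2,I) = 5·I/(5·p_1 + 3·p_2), q_2* = 3·I/(5·p_1 + 3·p_2).
Here 5·41.7 + 3·10 = 238.5, giving q_2* = 2.4528.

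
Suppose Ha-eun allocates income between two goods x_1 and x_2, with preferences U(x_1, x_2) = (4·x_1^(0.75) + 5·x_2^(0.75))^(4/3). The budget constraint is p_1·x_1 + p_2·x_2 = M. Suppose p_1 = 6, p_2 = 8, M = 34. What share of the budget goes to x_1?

With the ratio pinned down, the budget gives x_1* = M/(p_1 + p_2·(x_2/x_1)) and x_2* = (x_2/x_1)·x_1*.
Numerically x_2/x_1 = 0.772476, so x_1* = 34/(6 + 8·0.772476) = 2.7915 and x_2* = 0.772476·2.7915 = 2.1564.
Expenditure on x_1: 6·2.7915 = 16.749; share = 0.4926.

share on x_1 = 0.4926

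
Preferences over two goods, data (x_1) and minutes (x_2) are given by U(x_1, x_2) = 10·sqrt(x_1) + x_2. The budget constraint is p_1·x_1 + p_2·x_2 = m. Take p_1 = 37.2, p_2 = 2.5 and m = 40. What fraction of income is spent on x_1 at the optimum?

share on x_1 = 0.105

MU_x_1 = 5/√x_1, MU_x_2 = 1. Tangency: 5/√x_1 = p_1/p_2.
Thus x_1* = (5·p_2/p_1)² — independent of m — with the rest of income spent on x_2.
Plugging in: x_1* = (5·2.5/37.2)² = 0.1129, x_2* = 14.3199.
Expenditure on x_1: 37.2·0.1129 = 4.2003; share = 0.105.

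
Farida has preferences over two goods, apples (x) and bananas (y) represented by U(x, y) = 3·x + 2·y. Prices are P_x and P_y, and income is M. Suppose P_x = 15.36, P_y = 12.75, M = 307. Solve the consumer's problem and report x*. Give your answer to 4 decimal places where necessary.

x* = 19.987

Perfect substitutes: compare marginal utility per dollar. 3/P_x vs 2/P_y → 0.1953 vs 0.1569.
x gives more utility per dollar, so spend all income on x: x* = M/P_x, y* = 0.
Numerically: x* = 19.987, y* = 0.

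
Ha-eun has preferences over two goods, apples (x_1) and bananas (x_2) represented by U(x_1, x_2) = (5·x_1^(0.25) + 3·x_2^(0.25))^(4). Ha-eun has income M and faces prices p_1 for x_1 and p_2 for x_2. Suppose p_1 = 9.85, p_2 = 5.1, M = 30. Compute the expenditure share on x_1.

Numerically x_2/x_1 = 1.217184, so x_1* = 30/(9.85 + 5.1·1.217184) = 1.8683 and x_2* = 1.217184·1.8683 = 2.274.
Expenditure on x_1: 9.85·1.8683 = 18.4025; share = 0.6134.

share on x_1 = 0.6134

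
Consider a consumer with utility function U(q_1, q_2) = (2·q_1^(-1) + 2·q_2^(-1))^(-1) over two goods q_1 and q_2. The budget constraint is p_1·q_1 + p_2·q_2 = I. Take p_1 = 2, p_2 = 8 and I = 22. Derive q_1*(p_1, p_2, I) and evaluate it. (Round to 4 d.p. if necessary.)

q_1* = 3.6667

MU_q_1 ∝ 2·q_1^(-2), MU_q_2 ∝ 2·q_2^(-2), so MRS = (q_2/q_1)^(2) = p_1/p_2.
Hence q_2/q_1 = (p_1/p_2)^(1/(2)), i.e. raised to the 0.5 power.
With the ratio pinned down, the budget gives q_1* = I/(p_1 + p_2·(q_2/q_1)) and q_2* = (q_2/q_1)·q_1*.
Numerically q_2/q_1 = 0.5, so q_1* = 22/(2 + 8·0.5) = 3.6667.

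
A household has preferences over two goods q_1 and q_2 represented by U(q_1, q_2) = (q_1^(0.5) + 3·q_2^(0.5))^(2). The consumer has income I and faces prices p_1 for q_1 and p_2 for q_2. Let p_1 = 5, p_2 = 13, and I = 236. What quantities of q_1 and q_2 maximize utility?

q_1* = 10.5793, q_2* = 14.0849

Substitute q_2 = (q_2/q_1)·q_1 into the budget: q_1* = I/(p_1 + p_2·(q_2/q_1)).
Numerically q_2/q_1 = 1.331361, so q_1* = 236/(5 + 13·1.331361) = 10.5793 and q_2* = 1.331361·10.5793 = 14.0849.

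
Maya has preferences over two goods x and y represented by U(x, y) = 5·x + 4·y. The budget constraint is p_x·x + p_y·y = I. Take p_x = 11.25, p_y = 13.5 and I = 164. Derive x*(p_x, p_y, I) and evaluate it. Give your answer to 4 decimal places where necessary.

x* = 14.5778

Linear utility — the consumer picks whichever good has higher MU/price: 5/11.25 = 0.4444 vs 4/13.5 = 0.2963.
x gives more utility per dollar, so spend all income on x: x* = I/p_x, y* = 0.
Numerically: x* = 14.5778, y* = 0.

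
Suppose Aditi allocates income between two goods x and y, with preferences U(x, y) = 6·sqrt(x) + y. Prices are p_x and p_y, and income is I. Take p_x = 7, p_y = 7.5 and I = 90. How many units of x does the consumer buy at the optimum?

x* = 10.3316

MU_x = 3/√x, MU_y = 1. Tangency: 3/√x = p_x/p_y.
Solve: √x = 3·p_y/p_x, so x*(p_x,p_y) = (3·p_y/p_x)², and y* = (I − p_x·x*)/p_y.
Plugging in: x* = (3·7.5/7)² = 10.3316.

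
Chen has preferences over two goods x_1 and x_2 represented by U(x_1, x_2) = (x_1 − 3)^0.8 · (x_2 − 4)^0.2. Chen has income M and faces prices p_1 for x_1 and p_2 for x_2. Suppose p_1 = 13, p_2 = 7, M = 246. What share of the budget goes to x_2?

MRS = 4·(x_2−4)/(x_1−3). Tangency with p_1/p_2 gives x_2−4 = (1/4)·(p_1/p_2)·(x_1−3).
Substituting into the budget: x_1* = 3 + 0.8·(M − 3·p_1 − 4·p_2)/p_1, and x_2* = 4 + 0.2·(…)/p_2.
Discretionary income = 246 − 3·13 − 4·7 = 179; x_1* = 3 + 0.8·179/13 = 14.0154; x_2* = 4 + 0.2·179/7 = 9.1143.
Expenditure on x_2: 7·9.1143 = 63.8; share = 0.2593.

share on x_2 = 0.2593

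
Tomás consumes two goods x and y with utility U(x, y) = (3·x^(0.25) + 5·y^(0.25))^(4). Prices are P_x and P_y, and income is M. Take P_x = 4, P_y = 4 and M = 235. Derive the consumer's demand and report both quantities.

MRS = MU_x/MU_y = (3/5)·(y/x)^(0.75). Set equal to P_x/P_y.
Hence y/x = ((5/3)·P_x/P_y)^(1/(0.75)), i.e. raised to the 4/3 power.
With the ratio pinned down, the budget gives x* = M/(P_x + P_y·(y/x)) and y* = (y/x)·x*.
Numerically y/x = 1.976052, so x* = 235/(4 + 4·1.976052) = 19.7409 and y* = 1.976052·19.7409 = 39.0091.

x* = 19.7409, y* = 39.0091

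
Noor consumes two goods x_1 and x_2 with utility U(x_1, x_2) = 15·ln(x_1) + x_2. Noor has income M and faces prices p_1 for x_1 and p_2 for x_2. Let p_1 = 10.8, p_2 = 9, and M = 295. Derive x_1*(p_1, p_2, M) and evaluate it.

x_1* = 12.5

MU_x_1 = 15/x_1, MU_x_2 = 1. Tangency: 15/x_1 = p_1/p_2.
So x_1*(p_1,p_2) = 15·p_2/p_1, independent of income; and x_2* = (M − 15·p_2)/p_2.
At the given prices: x_1* = 15·9/10.8 = 12.5.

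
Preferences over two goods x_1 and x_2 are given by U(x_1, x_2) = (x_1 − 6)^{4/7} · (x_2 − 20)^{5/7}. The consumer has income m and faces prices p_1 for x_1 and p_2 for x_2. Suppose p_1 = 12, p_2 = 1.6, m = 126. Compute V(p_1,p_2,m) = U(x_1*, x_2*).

V = 3.8011

This is Cobb-Douglas in (x_1−6, x_2−20): tangency gives 4/7·p_2·(x_2−20) = 5/7·p_1·(x_1−6).
After buying the subsistence bundle (6, 20), a share 4/9 of the remaining income goes to x_1: x_1* = 6 + 4/9·(m − 6p_1 − 20p_2)/p_1.
Discretionary income = 126 − 6·12 − 20·1.6 = 22; x_1* = 6 + 4/9·22/12 = 6.8148; x_2* = 20 + 5/9·22/1.6 = 27.6389.
Utility at the optimum: U(6.8148, 27.6389) = 3.8011.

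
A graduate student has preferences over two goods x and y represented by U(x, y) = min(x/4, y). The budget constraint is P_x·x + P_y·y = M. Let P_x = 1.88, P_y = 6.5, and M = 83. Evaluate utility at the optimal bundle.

V = 5.9201

Leontief preferences: the optimum is at the kink where x/4 = y/1, i.e. y = (1/4)·x.
Budget: P_x·x + P_y·(1/4)·x = M, so (4·P_x + P_y)·x = 4·M.
Demand: x*(P_x,P_y,M) = 4·M/(4·P_x + P_y), y* = M/(4·P_x + P_y).
Here 4·1.88 + 6.5 = 14.02, giving x* = 23.6805 and y* = 5.9201.
Utility at the optimum: U(23.6805, 5.9201) = 5.9201.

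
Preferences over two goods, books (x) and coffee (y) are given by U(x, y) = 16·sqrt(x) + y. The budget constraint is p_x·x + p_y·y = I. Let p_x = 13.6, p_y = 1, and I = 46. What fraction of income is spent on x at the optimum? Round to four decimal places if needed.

share on x = 0.1023

Utility is quasi-linear in y; the FOC for x is 8/√x = p_x/p_y.
Thus x* = (8·p_y/p_x)² — independent of I — with the rest of income spent on y.
Plugging in: x* = (8·1/13.6)² = 0.346, y* = 41.2941.
Expenditure on x: 13.6·0.346 = 4.7059; share = 0.1023.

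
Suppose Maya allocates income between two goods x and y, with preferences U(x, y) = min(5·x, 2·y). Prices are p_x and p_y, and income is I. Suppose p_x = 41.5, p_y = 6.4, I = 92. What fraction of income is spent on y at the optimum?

share on y = 0.2783

Demand: x*(p_x,p_y,I) = 2·I/(2·p_x + 5·p_y), y* = 5·I/(2·p_x + 5·p_y).
Here 2·41.5 + 5·6.4 = 115, giving x* = 1.6 and y* = 4.
Expenditure on y: 6.4·4 = 25.6; share = 0.2783.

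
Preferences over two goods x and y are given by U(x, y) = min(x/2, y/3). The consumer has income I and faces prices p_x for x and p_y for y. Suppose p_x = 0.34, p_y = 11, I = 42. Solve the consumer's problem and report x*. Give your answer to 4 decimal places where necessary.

x* = 2.4941

Here 2·0.34 + 3·11 = 33.68, giving x* = 2.4941.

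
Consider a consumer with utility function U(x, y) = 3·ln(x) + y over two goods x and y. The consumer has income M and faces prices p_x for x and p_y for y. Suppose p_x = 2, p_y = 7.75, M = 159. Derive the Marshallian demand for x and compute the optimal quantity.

x* = 11.625

Set MRS = p_x/p_y: (3/x)/1 = p_x/p_y.
So x*(p_x,p_y) = 3·p_y/p_x, independent of income; and y* = (M − 3·p_y)/p_y.
At the given prices: x* = 3·7.75/2 = 11.625.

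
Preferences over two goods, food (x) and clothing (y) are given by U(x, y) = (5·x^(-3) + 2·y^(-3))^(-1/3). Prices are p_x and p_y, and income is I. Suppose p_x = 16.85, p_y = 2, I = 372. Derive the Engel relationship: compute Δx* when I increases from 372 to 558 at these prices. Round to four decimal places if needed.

Δx* = 9.5093

Substitute y = (y/x)·x into the budget: x* = I/(p_x + p_y·(y/x)).
Numerically y/x = 1.354901, so x* = 372/(16.85 + 2·1.354901) = 19.0186.
At I' = 558: x* = 28.5279. Change: 28.5279 − 19.0186 = 9.5093.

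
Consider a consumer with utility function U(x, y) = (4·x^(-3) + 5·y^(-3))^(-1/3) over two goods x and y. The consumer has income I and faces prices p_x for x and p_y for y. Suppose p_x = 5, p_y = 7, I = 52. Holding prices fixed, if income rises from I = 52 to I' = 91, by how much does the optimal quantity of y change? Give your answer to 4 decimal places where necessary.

Δy* = 3.2115

From the CES first-order condition, (4/5)·(y/x)^(4) = p_x/p_y.
Hence y/x = ((5/4)·p_x/p_y)^(1/(4)), i.e. raised to the 0.25 power.
Substitute y = (y/x)·x into the budget: x* = I/(p_x + p_y·(y/x)).
Numerically y/x = 0.972065, so x* = 52/(5 + 7·0.972065) = 4.4051 and y* = 0.972065·4.4051 = 4.2821.
At I' = 91: y* = 7.4936. Change: 7.4936 − 4.2821 = 3.2115.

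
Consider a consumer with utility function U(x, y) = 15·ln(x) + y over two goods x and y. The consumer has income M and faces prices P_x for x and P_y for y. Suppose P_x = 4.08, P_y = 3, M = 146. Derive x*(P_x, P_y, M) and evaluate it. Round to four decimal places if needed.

x* = 11.0294

MU_x = 15/x, MU_y = 1. Tangency: 15/x = P_x/P_y.
So x*(P_x,P_y) = 15·P_y/P_x, independent of income; and y* = (M − 15·P_y)/P_y.
At the given prices: x* = 15·3/4.08 = 11.0294.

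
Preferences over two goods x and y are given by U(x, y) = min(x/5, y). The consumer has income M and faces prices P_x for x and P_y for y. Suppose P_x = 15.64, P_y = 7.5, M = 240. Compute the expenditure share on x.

share on x = 0.9125

Leontief preferences: the optimum is at the kink where x/5 = y/1, i.e. y = (1/5)·x.
Budget: P_x·x + P_y·(1/5)·x = M, so (5·P_x + P_y)·x = 5·M.
Demand: x*(P_x,P_y,M) = 5·M/(5·P_x + P_y), y* = M/(5·P_x + P_y).
Here 5·15.64 + 7.5 = 85.7, giving x* = 14.0023 and y* = 2.8005.
Expenditure on x: 15.64·14.0023 = 218.9965; share = 0.9125.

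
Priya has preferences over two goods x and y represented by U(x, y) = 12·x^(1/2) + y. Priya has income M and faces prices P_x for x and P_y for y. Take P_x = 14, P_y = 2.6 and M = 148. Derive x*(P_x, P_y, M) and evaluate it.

x* = 1.2416

MU_x = 6/√x, MU_y = 1. Tangency: 6/√x = P_x/P_y.
Solve: √x = 6·P_y/P_x, so x*(P_x,P_y) = (6·P_y/P_x)², and y* = (M − P_x·x*)/P_y.
Plugging in: x* = (6·2.6/14)² = 1.2416.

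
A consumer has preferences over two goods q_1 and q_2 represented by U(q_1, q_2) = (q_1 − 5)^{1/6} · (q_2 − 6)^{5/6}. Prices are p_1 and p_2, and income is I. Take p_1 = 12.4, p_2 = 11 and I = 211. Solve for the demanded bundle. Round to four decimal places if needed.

q_1* = 6.1156, q_2* = 12.2879

MRS = (1/5)·(q_2−6)/(q_1−5). Tangency with p_1/p_2 gives q_2−6 = 5·(p_1/p_2)·(q_1−5).
After buying the subsistence bundle (5, 6), a share 1/6 of the remaining income goes to q_1: q_1* = 5 + 1/6·(I − 5p_1 − 6p_2)/p_1.
Discretionary income = 211 − 5·12.4 − 6·11 = 83; q_1* = 5 + 1/6·83/12.4 = 6.1156; q_2* = 6 + 5/6·83/11 = 12.2879.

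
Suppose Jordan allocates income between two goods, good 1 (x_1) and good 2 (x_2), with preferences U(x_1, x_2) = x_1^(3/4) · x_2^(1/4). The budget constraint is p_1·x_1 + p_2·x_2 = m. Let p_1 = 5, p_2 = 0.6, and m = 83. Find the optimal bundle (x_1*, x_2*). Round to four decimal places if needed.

x_1* = 12.45, x_2* = 34.5833

Tangency: MRS = 3·x_2/x_1 = p_1/p_2.
Rearranging, p_2·x_2 = (1/3)·p_1·x_1. Substituting into the budget gives p_1·x_1·(1 + (1/3)) = m.
Demand: x_1*(p_1,p_2,m) = 0.75·m/p_1 and x_2* = 0.25·m/p_2.
At p_1=5, p_2=0.6, m=83: x_1* = 0.75·83/5 = 12.45, x_2* = 34.5833.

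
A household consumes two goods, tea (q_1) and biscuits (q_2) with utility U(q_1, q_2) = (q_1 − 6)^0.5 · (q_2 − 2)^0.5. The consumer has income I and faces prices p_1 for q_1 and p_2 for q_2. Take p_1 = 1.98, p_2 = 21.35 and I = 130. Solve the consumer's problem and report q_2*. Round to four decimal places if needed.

Let q_1' = q_1−6, q_2' = q_2−2. MRS = q_2'/q_1' = p_1/p_2.
Substituting into the budget: q_1* = 6 + 0.5·(I − 6·p_1 − 2·p_2)/p_1, and q_2* = 2 + 0.5·(…)/p_2.
Discretionary income = 130 − 6·1.98 − 2·21.35 = 75.42; q_2* = 2 + 0.5·75.42/21.35 = 3.7663.

q_2* = 3.7663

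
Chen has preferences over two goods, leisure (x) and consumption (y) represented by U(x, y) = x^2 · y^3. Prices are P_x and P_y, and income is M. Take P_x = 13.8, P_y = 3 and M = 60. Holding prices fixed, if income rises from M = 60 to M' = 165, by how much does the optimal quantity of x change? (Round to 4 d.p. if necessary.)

Δx* = 3.0435

The MRS is (2/3)·y/x. Set MRS = P_x/P_y.
Rearranging, P_y·y = (3/2)·P_x·x. Substituting into the budget gives P_x·x·(1 + (3/2)) = M.
Demand: x*(P_x,P_y,M) = 0.4·M/P_x and y* = 0.6·M/P_y.
At P_x=13.8, P_y=3, M=60: x* = 0.4·60/13.8 = 1.7391.
At M' = 165: x* = 4.7826. Change: 4.7826 − 1.7391 = 3.0435.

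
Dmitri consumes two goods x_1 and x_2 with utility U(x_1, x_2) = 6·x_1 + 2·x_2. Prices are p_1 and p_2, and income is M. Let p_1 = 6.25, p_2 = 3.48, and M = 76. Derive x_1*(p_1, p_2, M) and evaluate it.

x_1* = 12.16

Perfect substitutes: compare marginal utility per dollar. 6/p_1 vs 2/p_2 → 0.96 vs 0.5747.
x_1 gives more utility per dollar, so spend all income on x_1: x_1* = M/p_1, x_2* = 0.
Numerically: x_1* = 12.16, x_2* = 0.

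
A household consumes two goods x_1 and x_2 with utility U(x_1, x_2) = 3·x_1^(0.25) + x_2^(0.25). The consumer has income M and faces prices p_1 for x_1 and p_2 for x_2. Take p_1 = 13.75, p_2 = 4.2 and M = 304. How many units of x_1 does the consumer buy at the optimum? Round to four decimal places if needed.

x_1* = 16.4603

With the ratio pinned down, the budget gives x_1* = M/(p_1 + p_2·(x_2/x_1)) and x_2* = (x_2/x_1)·x_1*.
Numerically x_2/x_1 = 1.123508, so x_1* = 304/(13.75 + 4.2·1.123508) = 16.4603.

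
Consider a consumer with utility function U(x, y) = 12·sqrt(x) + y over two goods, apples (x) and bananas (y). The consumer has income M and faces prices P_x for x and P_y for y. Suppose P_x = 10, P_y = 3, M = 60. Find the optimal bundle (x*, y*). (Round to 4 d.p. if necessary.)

Set MRS = P_x/P_y: 6·x^(−1/2) = P_x/P_y.
Solve: √x = 6·P_y/P_x, so x*(P_x,P_y) = (6·P_y/P_x)², and y* = (M − P_x·x*)/P_y.
Plugging in: x* = (6·3/10)² = 3.24, y* = 9.2.

x* = 3.24, y* = 9.2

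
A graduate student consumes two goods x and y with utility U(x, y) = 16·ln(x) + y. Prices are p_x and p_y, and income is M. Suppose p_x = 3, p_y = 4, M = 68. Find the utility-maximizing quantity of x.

x* = 21.3333

Set MRS = p_x/p_y: (16/x)/1 = p_x/p_y.
So x*(p_x,p_y) = 16·p_y/p_x, independent of income; and y* = (M − 16·p_y)/p_y.
At the given prices: x* = 16·4/3 = 21.3333.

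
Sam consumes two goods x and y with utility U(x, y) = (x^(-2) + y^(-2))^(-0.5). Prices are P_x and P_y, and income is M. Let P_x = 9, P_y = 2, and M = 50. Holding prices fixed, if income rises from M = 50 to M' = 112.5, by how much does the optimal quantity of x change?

Δx* = 5.0805

Numerically y/x = 1.650964, so x* = 50/(9 + 2·1.650964) = 4.0644.
At M' = 112.5: x* = 9.1449. Change: 9.1449 − 4.0644 = 5.0805.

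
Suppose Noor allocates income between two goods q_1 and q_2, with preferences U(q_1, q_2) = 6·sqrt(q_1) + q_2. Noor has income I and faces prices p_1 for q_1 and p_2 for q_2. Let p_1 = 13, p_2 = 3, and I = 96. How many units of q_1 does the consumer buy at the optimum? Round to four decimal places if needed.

q_1* = 0.4793

Set MRS = p_1/p_2: 3·q_1^(−1/2) = p_1/p_2.
Thus q_1* = (3·p_2/p_1)² — independent of I — with the rest of income spent on q_2.
Plugging in: q_1* = (3·3/13)² = 0.4793.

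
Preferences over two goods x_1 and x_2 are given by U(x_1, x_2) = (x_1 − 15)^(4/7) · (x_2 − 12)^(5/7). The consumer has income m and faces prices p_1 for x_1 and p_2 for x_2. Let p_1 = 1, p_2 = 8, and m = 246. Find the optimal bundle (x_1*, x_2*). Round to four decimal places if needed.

Let x_1' = x_1−15, x_2' = x_2−12. MRS = (4/5)·x_2'/x_1' = p_1/p_2.
Substituting into the budget: x_1* = 15 + 4/9·(m − 15·p_1 − 12·p_2)/p_1, and x_2* = 12 + 5/9·(…)/p_2.
Discretionary income = 246 − 15·1 − 12·8 = 135; x_1* = 15 + 4/9·135/1 = 75; x_2* = 12 + 5/9·135/8 = 21.375.

x_1* = 75, x_2* = 21.375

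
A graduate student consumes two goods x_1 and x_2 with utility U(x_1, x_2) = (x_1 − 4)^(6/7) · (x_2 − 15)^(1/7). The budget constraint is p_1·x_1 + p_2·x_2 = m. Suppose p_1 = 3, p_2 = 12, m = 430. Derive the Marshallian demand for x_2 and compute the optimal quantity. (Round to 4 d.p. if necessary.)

x_2* = 17.8333

MRS = 6·(x_2−15)/(x_1−4). Tangency with p_1/p_2 gives x_2−15 = (1/6)·(p_1/p_2)·(x_1−4).
After buying the subsistence bundle (4, 15), a share 6/7 of the remaining income goes to x_1: x_1* = 4 + 6/7·(m − 4p_1 − 15p_2)/p_1.
Discretionary income = 430 − 4·3 − 15·12 = 238; x_2* = 15 + 1/7·238/12 = 17.8333.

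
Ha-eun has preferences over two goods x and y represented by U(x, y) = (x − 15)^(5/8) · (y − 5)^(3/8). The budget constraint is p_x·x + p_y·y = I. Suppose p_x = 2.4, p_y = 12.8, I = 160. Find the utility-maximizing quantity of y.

This is Cobb-Douglas in (x−15, y−5): tangency gives 0.625·p_y·(y−5) = 0.375·p_x·(x−15).
After buying the subsistence bundle (15, 5), a share 0.625 of the remaining income goes to x: x* = 15 + 0.625·(I − 15p_x − 5p_y)/p_x.
Discretionary income = 160 − 15·2.4 − 5·12.8 = 60; y* = 5 + 0.375·60/12.8 = 6.7578.

y* = 6.7578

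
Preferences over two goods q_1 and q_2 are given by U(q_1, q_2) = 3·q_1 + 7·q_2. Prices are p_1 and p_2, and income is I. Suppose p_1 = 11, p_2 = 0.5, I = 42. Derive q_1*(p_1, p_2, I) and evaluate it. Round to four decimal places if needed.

q_2 gives more utility per dollar, so spend all income on q_2: q_2* = I/p_2, q_1* = 0.
Numerically: q_1* = 0, q_2* = 84.

q_1* = 0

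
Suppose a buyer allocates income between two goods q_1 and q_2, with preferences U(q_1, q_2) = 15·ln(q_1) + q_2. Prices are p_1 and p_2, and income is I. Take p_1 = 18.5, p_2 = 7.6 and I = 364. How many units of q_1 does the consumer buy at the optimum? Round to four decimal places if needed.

MU_q_1 = 15/q_1, MU_q_2 = 1. Tangency: 15/q_1 = p_1/p_2.
So q_1*(p_1,p_2) = 15·p_2/p_1, independent of income; and q_2* = (I − 15·p_2)/p_2.
At the given prices: q_1* = 15·7.6/18.5 = 6.1622.

q_1* = 6.1622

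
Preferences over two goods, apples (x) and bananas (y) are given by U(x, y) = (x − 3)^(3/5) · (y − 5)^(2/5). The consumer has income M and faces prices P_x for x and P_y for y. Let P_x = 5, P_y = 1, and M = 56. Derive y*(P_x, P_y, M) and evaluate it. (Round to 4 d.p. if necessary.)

y* = 19.4

MRS = (3/2)·(y−5)/(x−3). Tangency with P_x/P_y gives y−5 = (2/3)·(P_x/P_y)·(x−3).
Substituting into the budget: x* = 3 + 0.6·(M − 3·P_x − 5·P_y)/P_x, and y* = 5 + 0.4·(…)/P_y.
Discretionary income = 56 − 3·5 − 5·1 = 36; y* = 5 + 0.4·36/1 = 19.4.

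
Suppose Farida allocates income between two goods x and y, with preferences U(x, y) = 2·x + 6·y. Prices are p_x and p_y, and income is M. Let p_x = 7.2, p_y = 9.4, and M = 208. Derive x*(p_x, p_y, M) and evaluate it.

Perfect substitutes: compare marginal utility per dollar. 2/p_x vs 6/p_y → 0.2778 vs 0.6383.
y gives more utility per dollar, so spend all income on y: y* = M/p_y, x* = 0.
Numerically: x* = 0, y* = 22.1277.

x* = 0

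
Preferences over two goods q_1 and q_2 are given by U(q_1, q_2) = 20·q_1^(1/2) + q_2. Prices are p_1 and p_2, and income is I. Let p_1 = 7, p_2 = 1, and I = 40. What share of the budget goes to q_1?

share on q_1 = 0.3571

Utility is quasi-linear in q_2; the FOC for q_1 is 10/√q_1 = p_1/p_2.
Thus q_1* = (10·p_2/p_1)² — independent of I — with the rest of income spent on q_2.
Plugging in: q_1* = (10·1/7)² = 2.0408, q_2* = 25.7143.
Expenditure on q_1: 7·2.0408 = 14.2857; share = 0.3571.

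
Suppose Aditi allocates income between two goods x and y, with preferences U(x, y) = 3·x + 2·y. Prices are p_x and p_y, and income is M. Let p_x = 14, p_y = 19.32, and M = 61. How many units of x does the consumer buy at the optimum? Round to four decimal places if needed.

Linear utility — the consumer picks whichever good has higher MU/price: 3/14 = 0.2143 vs 2/19.32 = 0.1035.
x gives more utility per dollar, so spend all income on x: x* = M/p_x, y* = 0.
Numerically: x* = 4.3571, y* = 0.

x* = 4.3571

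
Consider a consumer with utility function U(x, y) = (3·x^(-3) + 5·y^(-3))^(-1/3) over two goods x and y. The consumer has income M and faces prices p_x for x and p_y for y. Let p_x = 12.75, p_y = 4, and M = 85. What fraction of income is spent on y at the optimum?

share on y = 0.3226

MRS = MU_x/MU_y = (3/5)·(y/x)^(4). Set equal to p_x/p_y.
Hence y/x = ((5/3)·p_x/p_y)^(1/(4)), i.e. raised to the 0.25 power.
With the ratio pinned down, the budget gives x* = M/(p_x + p_y·(y/x)) and y* = (y/x)·x*.
Numerically y/x = 1.518185, so x* = 85/(12.75 + 4·1.518185) = 4.5158 and y* = 1.518185·4.5158 = 6.8558.
Expenditure on y: 4·6.8558 = 27.4234; share = 0.3226.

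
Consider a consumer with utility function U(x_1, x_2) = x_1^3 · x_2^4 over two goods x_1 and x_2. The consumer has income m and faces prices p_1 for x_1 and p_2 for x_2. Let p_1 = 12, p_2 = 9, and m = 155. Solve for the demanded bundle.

Tangency: MRS = (3/4)·x_2/x_1 = p_1/p_2.
Rearranging, p_2·x_2 = (4/3)·p_1·x_1. Substituting into the budget gives p_1·x_1·(1 + (4/3)) = m.
Demand: x_1*(p_1,p_2,m) = 3/7·m/p_1 and x_2* = 4/7·m/p_2.
At p_1=12, p_2=9, m=155: x_1* = 3/7·155/12 = 5.5357, x_2* = 9.8413.

x_1* = 5.5357, x_2* = 9.8413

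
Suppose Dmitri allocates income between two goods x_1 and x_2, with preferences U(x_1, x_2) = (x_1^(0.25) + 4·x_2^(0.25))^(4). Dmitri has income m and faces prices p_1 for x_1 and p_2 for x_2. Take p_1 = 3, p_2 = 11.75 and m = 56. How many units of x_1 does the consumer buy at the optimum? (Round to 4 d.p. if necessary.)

x_1* = 3.7124

With the ratio pinned down, the budget gives x_1* = m/(p_1 + p_2·(x_2/x_1)) and x_2* = (x_2/x_1)·x_1*.
Numerically x_2/x_1 = 1.028469, so x_1* = 56/(3 + 11.75·1.028469) = 3.7124.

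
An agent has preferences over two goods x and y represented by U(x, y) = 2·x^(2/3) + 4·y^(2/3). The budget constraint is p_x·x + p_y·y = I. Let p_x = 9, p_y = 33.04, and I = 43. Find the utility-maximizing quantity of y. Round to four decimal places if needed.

MU_x ∝ 2·x^(-1/3), MU_y ∝ 4·y^(-1/3), so MRS = (1/2)·(y/x)^(1/3) = p_x/p_y.
Hence y/x = (2·p_x/p_y)^(1/(1/3)), i.e. raised to the 3 power.
Substitute y = (y/x)·x into the budget: x* = I/(p_x + p_y·(y/x)).
Numerically y/x = 0.161695, so x* = 43/(9 + 33.04·0.161695) = 2.9981 and y* = 0.161695·2.9981 = 0.4848.

y* = 0.4848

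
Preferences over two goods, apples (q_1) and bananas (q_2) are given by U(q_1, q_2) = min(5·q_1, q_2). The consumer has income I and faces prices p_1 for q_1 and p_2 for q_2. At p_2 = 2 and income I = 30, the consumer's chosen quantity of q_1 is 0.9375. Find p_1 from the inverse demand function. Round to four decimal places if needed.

p_1 = 22

Leontief preferences: the optimum is at the kink where q_1/1 = q_2/5, i.e. q_2 = 5·q_1.
Budget: p_1·q_1 + p_2·5·q_1 = I, so (p_1 + 5·p_2)·q_1 = I.
Demand: q_1*(p_1,p_2,I) = I/(p_1 + 5·p_2), q_2* = 5·I/(p_1 + 5·p_2).
Set q_1* = 0.9375 in the demand function and solve for p_1: p_1 = 22.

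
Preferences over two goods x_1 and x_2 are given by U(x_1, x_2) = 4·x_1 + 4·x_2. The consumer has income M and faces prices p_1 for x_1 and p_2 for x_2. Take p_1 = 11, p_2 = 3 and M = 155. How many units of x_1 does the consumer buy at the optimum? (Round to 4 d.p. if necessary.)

Perfect substitutes: compare marginal utility per dollar. 4/p_1 vs 4/p_2 → 0.3636 vs 1.3333.
x_2 gives more utility per dollar, so spend all income on x_2: x_2* = M/p_2, x_1* = 0.
Numerically: x_1* = 0, x_2* = 51.6667.

x_1* = 0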